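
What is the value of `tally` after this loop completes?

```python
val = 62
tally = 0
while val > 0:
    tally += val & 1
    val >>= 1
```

Count set bits in 62 (binary: 0b111110)
`tally` takes the values: 0 → 1 → 2 → 3 → 4 → 5

Answer: 5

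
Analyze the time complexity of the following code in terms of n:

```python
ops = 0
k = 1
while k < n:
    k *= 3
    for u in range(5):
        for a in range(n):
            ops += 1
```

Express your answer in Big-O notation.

Each loop level contributes: log n × 1 × n. Multiplying the contributions gives O(n log n).

Answer: O(n log n)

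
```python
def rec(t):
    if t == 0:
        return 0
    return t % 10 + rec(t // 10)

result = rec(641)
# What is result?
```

Sum of digits of 641: 1 + 4 + 6 = 11

Answer: 11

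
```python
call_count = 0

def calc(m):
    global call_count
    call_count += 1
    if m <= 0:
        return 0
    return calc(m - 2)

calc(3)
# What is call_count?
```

Linear recursion stepping by 2: 3 calls from m=3 down to ≤0.

Answer: 3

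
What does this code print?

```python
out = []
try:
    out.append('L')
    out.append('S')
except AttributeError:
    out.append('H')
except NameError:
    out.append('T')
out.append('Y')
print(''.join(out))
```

Execution trace: 'L' (try body) → 'S' (try body, no exception) → 'Y' (after the try/except). Output: LSY

Answer: LSY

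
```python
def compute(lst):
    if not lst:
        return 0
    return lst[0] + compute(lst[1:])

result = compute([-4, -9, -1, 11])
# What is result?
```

(-4) + (-9) + (-1) + 11 + 0 = -3

Answer: -3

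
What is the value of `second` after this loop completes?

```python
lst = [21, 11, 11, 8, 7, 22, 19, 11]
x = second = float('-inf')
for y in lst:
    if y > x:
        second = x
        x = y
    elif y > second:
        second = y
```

Second largest (with repeats) in [21, 11, 11, 8, 7, 22, 19, 11]
`second` takes the values: -inf → 11 → 21

Answer: 21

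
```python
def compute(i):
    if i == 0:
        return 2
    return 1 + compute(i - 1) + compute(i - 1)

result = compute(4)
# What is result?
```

compute(i) = 1 + 2·compute(i-1), compute(0)=2. Closed form: (2+1)·2^4 - 1 = 47.

Answer: 47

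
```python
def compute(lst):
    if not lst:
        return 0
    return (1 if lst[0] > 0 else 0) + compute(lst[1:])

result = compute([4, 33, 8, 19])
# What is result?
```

Count of positive elements in [4, 33, 8, 19] = 4

Answer: 4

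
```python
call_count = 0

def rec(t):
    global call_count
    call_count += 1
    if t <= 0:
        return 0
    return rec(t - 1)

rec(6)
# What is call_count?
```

Linear recursion stepping by 1: 7 calls from t=6 down to ≤0.

Answer: 7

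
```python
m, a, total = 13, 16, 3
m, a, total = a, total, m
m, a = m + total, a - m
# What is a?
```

Trace:
`m, a, total = 13, 16, 3` → m = 13; a = 16; total = 3
`m, a, total = a, total, m` → m = 16; a = 3; total = 13
`m, a = m + total, a - m` → m = 29; a = -13
So a = -13

Answer: -13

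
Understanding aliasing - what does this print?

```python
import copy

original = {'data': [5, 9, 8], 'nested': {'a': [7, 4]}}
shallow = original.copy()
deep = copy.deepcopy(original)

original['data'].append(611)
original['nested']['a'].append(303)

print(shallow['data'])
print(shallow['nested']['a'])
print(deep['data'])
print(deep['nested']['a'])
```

Key concept: comparing shallow vs deep copy.
Step by step:
`original = {'data': [5, 9, 8], 'nested': {'a': [7, 4]}}` → original = {'data': [5, 9, 8], 'nested': {'a': [7, 4]}}
`shallow = original.copy()` → shallow = {'data': [5, 9, 8], 'nested': {'a': [7, 4]}}
`deep = copy.deepcopy(original)` → deep = {'data': [5, 9, 8], 'nested': {'a': [7, 4]}}
`original['data'].append(611)` → original = {'data': [5, 9, 8, 611], 'nested': {'a': [7, 4]}}; shallow = {'data': [5, 9, 8, 611], 'nested': {'a': [7, 4]}}
`original['nested']['a'].append(303)` → original = {'data': [5, 9, 8, 611], 'nested': {'a': [7, 4, 303]}}; shallow = {'data': [5, 9, 8, 611], 'nested': {'a': [7, 4, 303]}}
`print(shallow['data'])` → prints [5, 9, 8, 611]
`print(shallow['nested']['a'])` → prints [7, 4, 303]
`print(deep['data'])` → prints [5, 9, 8]
`print(deep['nested']['a'])` → prints [7, 4]

Answer:
[5, 9, 8, 611]
[7, 4, 303]
[5, 9, 8]
[7, 4]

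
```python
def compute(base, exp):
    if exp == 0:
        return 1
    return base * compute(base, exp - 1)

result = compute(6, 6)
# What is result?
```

compute(6, 6) = 6 * 6 * 6 * 6 * 6 * 6 = 46656

Answer: 46656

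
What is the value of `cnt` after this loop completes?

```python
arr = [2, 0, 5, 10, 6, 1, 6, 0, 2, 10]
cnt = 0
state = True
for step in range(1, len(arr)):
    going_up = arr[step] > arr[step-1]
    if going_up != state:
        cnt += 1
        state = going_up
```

Count direction changes in [2, 0, 5, 10, 6, 1, 6, 0, 2, 10]
`cnt` takes the values: 0 → 1 → 2 → 3 → 4 → 5 → 6

Answer: 6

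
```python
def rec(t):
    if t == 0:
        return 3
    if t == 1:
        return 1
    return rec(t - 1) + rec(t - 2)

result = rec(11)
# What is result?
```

Build up from base cases: rec(0)=3, rec(1)=1, rec(2)=4, rec(3)=5, rec(4)=9, rec(5)=14, rec(6)=23, ..., rec(11)=254

Answer: 254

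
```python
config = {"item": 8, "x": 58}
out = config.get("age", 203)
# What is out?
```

Trace:
`config = {"item": 8, "x": 58}` → config = {'item': 8, 'x': 58}
`out = config.get("age", 203)` → out = 203
So out = 203

Answer: 203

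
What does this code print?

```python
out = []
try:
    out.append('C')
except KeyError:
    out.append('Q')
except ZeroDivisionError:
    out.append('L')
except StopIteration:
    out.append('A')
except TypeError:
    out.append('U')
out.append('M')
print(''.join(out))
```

Execution trace: 'C' (try body, no exception) → 'M' (after the try/except). Output: CM

Answer: CM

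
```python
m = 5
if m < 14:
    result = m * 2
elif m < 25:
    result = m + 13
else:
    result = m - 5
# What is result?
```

Trace:
`m = 5` → m = 5
`if m < 14: ...` → m < 14 is True → result = 10
So result = 10

Answer: 10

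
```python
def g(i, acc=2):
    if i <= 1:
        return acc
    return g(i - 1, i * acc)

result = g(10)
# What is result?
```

Accumulator trace (n, acc): (10, 2) -> (9, 20) -> (8, 180) -> (7, 1440) -> (6, 10080) -> (5, 60480) -> (4, 302400) -> (3, 1209600) -> (2, 3628800) -> (1, 7257600) -> return 7257600

Answer: 7257600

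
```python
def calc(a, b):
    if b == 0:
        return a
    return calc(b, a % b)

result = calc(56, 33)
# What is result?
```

calc(56, 33) -> calc(33, 23) -> calc(23, 10) -> calc(10, 3) -> calc(3, 1) -> calc(1, 0) -> 1

Answer: 1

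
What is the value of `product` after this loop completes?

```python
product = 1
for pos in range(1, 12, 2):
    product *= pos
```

Product of 1, 3, 5, ... up to 11
`product` takes the values: 1 → 3 → 15 → 105 → 945 → 10395

Answer: 10395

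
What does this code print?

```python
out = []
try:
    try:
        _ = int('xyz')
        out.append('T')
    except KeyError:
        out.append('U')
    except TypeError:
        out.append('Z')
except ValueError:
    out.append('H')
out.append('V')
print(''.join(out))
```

Execution trace: 'H' (outer except ValueError) → 'V' (after the try/except). Output: HV

Answer: HV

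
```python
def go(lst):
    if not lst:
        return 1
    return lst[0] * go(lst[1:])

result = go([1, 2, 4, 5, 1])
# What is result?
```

Product over [1, 2, 4, 5, 1] = 1 * 2 * 4 * 5 * 1 = 40

Answer: 40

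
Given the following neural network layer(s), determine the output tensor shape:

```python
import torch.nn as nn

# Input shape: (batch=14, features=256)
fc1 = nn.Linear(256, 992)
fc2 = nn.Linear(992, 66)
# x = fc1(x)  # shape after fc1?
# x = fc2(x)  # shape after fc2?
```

Input: (14, 256) -> after fc1: (14, 992) -> Output: (14, 66)

Answer: (14, 66)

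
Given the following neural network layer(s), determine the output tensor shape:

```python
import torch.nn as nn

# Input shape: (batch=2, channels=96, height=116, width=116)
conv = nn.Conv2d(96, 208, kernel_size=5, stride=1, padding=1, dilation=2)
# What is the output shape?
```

Input: (2, 96, 116, 116) -> Output: (2, 208, 110, 110)

Answer: (2, 208, 110, 110)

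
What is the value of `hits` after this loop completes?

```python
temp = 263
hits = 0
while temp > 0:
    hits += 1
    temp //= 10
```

Count digits by repeated division by 10
`hits` takes the values: 0 → 1 → 2 → 3

Answer: 3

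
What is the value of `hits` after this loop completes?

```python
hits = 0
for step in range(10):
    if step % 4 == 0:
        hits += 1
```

Count numbers divisible by 4 in range(10)
`hits` takes the values: 0 → 1 → 2 → 3

Answer: 3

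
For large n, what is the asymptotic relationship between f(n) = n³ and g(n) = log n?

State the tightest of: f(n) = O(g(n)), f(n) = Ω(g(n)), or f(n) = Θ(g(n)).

n³ vs log n: f(n) = Ω(g(n)) but not O(g(n)) — n³ grows strictly faster than log n.

Answer: f(n) = Ω(g(n)) but not O(g(n)) — n³ grows strictly faster than log n.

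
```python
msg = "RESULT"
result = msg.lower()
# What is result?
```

Trace:
`msg = "RESULT"` → msg = 'RESULT'
`result = msg.lower()` → result = 'result'
So result = 'result'

Answer: 'result'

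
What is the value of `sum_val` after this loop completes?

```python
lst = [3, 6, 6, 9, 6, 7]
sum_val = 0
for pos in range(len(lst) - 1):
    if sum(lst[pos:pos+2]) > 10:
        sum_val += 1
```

Count windows with sum > 10
`sum_val` takes the values: 0 → 1 → 2 → 3 → 4

Answer: 4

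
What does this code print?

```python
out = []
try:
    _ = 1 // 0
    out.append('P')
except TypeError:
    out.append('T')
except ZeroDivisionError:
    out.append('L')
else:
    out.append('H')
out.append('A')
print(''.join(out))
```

Execution trace: 'L' (except ZeroDivisionError) → 'A' (after the try/except). Output: LA

Answer: LA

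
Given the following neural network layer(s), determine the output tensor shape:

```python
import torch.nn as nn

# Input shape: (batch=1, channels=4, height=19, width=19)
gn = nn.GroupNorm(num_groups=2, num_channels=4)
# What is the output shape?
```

Input: (1, 4, 19, 19) -> Output: (1, 4, 19, 19)

Answer: (1, 4, 19, 19)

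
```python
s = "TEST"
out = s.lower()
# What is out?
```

Trace:
`s = "TEST"` → s = 'TEST'
`out = s.lower()` → out = 'test'
So out = 'test'

Answer: 'test'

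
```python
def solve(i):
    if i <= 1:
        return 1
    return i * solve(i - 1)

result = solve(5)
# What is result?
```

solve(5) = 5 * 4 * 3 * 2 * 1 = 120

Answer: 120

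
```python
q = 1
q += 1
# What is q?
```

Trace:
`q = 1` → q = 1
`q += 1` → q = 2
So q = 2

Answer: 2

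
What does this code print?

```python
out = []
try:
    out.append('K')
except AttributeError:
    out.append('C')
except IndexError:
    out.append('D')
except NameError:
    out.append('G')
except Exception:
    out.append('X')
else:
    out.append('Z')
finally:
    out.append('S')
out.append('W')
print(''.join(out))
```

Execution trace: 'K' (try body, no exception) → 'Z' (else) → 'S' (finally) → 'W' (after the try/except). Output: KZSW

Answer: KZSW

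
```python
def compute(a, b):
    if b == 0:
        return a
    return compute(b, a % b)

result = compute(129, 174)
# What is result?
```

compute(129, 174) -> compute(174, 129) -> compute(129, 45) -> compute(45, 39) -> compute(39, 6) -> compute(6, 3) -> compute(3, 0) -> 3

Answer: 3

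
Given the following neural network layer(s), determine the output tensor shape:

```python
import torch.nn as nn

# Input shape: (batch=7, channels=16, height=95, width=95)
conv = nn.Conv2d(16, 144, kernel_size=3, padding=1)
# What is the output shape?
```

Input: (7, 16, 95, 95) -> Output: (7, 144, 95, 95)

Answer: (7, 144, 95, 95)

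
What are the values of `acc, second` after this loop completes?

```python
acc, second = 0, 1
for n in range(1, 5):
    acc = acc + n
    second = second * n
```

Sum and factorial of 1 to 4
`acc, second` takes the values: (0, 1) → (1, 1) → (3, 1) → (3, 2) → (6, 2) → (6, 6) → (10, 6) → (10, 24)

Answer: 10, 24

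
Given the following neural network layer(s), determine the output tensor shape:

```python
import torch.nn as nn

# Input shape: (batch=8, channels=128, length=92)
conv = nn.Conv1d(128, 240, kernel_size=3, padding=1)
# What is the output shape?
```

Input: (8, 128, 92) -> Output: (8, 240, 92)

Answer: (8, 240, 92)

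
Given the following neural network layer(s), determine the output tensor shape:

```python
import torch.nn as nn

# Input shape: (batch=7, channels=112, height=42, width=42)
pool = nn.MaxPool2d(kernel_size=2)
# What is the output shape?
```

Input: (7, 112, 42, 42) -> Output: (7, 112, 21, 21)

Answer: (7, 112, 21, 21)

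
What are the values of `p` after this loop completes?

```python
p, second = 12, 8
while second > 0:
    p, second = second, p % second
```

GCD of 12 and 8
`p` takes the values: 12 → 8 → 4

Answer: 4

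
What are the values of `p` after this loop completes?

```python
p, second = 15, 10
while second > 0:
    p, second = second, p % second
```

GCD of 15 and 10
`p` takes the values: 15 → 10 → 5

Answer: 5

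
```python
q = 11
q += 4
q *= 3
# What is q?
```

Trace:
`q = 11` → q = 11
`q += 4` → q = 15
`q *= 3` → q = 45
So q = 45

Answer: 45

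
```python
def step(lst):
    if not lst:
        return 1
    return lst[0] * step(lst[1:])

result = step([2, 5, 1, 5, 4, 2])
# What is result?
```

Product over [2, 5, 1, 5, 4, 2] = 2 * 5 * 1 * 5 * 4 * 2 = 400

Answer: 400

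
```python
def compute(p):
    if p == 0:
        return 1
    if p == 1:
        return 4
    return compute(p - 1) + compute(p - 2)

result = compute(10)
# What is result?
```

Build up from base cases: compute(0)=1, compute(1)=4, compute(2)=5, compute(3)=9, compute(4)=14, compute(5)=23, compute(6)=37, ..., compute(10)=254

Answer: 254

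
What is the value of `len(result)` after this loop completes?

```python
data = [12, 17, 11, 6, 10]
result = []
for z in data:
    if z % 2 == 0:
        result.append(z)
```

Count even numbers in [12, 17, 11, 6, 10]
`result` takes the values: [] → [12] → [12, 6] → [12, 6, 10]
So `len(result)` = 3

Answer: 3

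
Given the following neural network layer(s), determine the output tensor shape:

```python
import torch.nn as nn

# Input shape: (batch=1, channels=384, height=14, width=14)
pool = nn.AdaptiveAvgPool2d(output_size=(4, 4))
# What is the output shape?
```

Input: (1, 384, 14, 14) -> Output: (1, 384, 4, 4)

Answer: (1, 384, 4, 4)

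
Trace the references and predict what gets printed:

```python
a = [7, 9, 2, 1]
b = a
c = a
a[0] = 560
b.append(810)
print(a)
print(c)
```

Key concept: multiple aliases.
Step by step:
`a = [7, 9, 2, 1]` → a = [7, 9, 2, 1]
`b = a` → b = [7, 9, 2, 1] (same object as a)
`c = a` → c = [7, 9, 2, 1] (same object as a, b)
`a[0] = 560` → a = [560, 9, 2, 1] (same object as b, c); b = [560, 9, 2, 1] (same object as a, c); c = [560, 9, 2, 1] (same object as a, b)
`b.append(810)` → a = [560, 9, 2, 1, 810] (same object as b, c); b = [560, 9, 2, 1, 810] (same object as a, c); c = [560, 9, 2, 1, 810] (same object as a, b)
`print(a)` → prints [560, 9, 2, 1, 810]
`print(c)` → prints [560, 9, 2, 1, 810]

Answer:
[560, 9, 2, 1, 810]
[560, 9, 2, 1, 810]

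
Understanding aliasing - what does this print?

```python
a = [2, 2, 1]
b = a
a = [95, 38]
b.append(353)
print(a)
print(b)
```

Key concept: rebinding vs mutation: a is rebound to a new list, b still points at the original.
Step by step:
`a = [2, 2, 1]` → a = [2, 2, 1]
`b = a` → b = [2, 2, 1] (same object as a)
`a = [95, 38]` → a = [95, 38]
`b.append(353)` → b = [2, 2, 1, 353]
`print(a)` → prints [95, 38]
`print(b)` → prints [2, 2, 1, 353]

Answer:
[95, 38]
[2, 2, 1, 353]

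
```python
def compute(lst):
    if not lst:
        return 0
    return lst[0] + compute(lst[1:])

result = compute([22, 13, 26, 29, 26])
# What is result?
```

22 + 13 + 26 + 29 + 26 + 0 = 116

Answer: 116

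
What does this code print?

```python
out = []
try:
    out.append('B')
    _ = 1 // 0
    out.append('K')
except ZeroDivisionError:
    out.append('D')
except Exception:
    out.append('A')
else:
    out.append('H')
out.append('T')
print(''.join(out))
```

Execution trace: 'B' (try body) → 'D' (except ZeroDivisionError) → 'T' (after the try/except). Output: BDT

Answer: BDT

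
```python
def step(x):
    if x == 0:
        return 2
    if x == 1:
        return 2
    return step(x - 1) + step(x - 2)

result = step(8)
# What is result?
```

Build up from base cases: step(0)=2, step(1)=2, step(2)=4, step(3)=6, step(4)=10, step(5)=16, step(6)=26, ..., step(8)=68

Answer: 68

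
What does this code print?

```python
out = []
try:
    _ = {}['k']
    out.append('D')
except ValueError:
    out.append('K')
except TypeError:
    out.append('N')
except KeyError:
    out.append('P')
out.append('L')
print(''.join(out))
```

Execution trace: 'P' (except KeyError) → 'L' (after the try/except). Output: PL

Answer: PL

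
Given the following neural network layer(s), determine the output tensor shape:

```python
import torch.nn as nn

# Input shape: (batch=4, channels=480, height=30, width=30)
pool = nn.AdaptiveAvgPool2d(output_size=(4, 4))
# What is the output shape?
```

Input: (4, 480, 30, 30) -> Output: (4, 480, 4, 4)

Answer: (4, 480, 4, 4)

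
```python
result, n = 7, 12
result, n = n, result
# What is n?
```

Trace:
`result, n = 7, 12` → result = 7; n = 12
`result, n = n, result` → result = 12; n = 7
So n = 7

Answer: 7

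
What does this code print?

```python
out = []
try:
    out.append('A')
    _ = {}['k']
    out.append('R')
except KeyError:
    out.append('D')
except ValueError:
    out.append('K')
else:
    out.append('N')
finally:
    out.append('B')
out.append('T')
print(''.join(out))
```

Execution trace: 'A' (try body) → 'D' (except KeyError) → 'B' (finally) → 'T' (after the try/except). Output: ADBT

Answer: ADBT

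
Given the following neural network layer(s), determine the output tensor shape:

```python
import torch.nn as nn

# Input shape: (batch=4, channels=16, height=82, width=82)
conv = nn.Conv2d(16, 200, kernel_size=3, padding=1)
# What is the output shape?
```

Input: (4, 16, 82, 82) -> Output: (4, 200, 82, 82)

Answer: (4, 200, 82, 82)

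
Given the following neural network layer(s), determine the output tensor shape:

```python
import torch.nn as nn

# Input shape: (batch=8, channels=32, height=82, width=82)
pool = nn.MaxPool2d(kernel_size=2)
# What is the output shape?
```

Input: (8, 32, 82, 82) -> Output: (8, 32, 41, 41)

Answer: (8, 32, 41, 41)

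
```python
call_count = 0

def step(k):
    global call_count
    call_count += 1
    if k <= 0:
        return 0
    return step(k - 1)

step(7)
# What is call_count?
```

Linear recursion stepping by 1: 8 calls from k=7 down to ≤0.

Answer: 8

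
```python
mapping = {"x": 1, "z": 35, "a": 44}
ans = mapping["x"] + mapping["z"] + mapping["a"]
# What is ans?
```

Trace:
`mapping = {"x": 1, "z": 35, "a": 44}` → mapping = {'x': 1, 'z': 35, 'a': 44}
`ans = mapping["x"] + mapping["z"] + mapping["a"]` → ans = 80
So ans = 80

Answer: 80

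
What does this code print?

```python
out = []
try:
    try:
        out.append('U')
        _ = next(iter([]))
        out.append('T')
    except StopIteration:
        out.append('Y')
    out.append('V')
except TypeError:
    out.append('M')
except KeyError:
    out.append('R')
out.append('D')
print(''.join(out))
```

Execution trace: 'U' (inner try body) → 'Y' (inner except StopIteration) → 'V' (try body, no exception) → 'D' (after the try/except). Output: UYVD

Answer: UYVD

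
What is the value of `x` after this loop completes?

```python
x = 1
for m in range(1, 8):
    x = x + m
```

Start at 1, add 1 through 7
`x` takes the values: 1 → 2 → 4 → 7 → 11 → 16 → 22 → 29

Answer: 29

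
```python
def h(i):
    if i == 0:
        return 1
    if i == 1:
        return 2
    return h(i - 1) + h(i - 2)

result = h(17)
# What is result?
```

Build up from base cases: h(0)=1, h(1)=2, h(2)=3, h(3)=5, h(4)=8, h(5)=13, h(6)=21, ..., h(17)=4181

Answer: 4181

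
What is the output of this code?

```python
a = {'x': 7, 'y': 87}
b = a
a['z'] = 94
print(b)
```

Key concept: dict aliasing.
Step by step:
`a = {'x': 7, 'y': 87}` → a = {'x': 7, 'y': 87}
`b = a` → b = {'x': 7, 'y': 87} (same object as a)
`a['z'] = 94` → a = {'x': 7, 'y': 87, 'z': 94} (same object as b); b = {'x': 7, 'y': 87, 'z': 94} (same object as a)
`print(b)` → prints {'x': 7, 'y': 87, 'z': 94}

Answer: {'x': 7, 'y': 87, 'z': 94}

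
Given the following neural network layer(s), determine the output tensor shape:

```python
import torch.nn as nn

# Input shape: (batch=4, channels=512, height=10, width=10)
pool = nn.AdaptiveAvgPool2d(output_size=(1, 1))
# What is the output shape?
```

Input: (4, 512, 10, 10) -> Output: (4, 512, 1, 1)

Answer: (4, 512, 1, 1)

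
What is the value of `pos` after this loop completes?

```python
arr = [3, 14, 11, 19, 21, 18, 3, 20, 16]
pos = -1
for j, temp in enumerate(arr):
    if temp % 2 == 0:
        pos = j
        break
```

First even number index in [3, 14, 11, 19, 21, 18, 3, 20, 16]
`pos` takes the values: -1 → 1

Answer: 1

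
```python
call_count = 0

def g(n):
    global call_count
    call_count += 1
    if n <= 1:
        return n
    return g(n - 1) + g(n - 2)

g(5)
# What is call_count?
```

Calls(n) = 1 + Calls(n-1) + Calls(n-2); Calls(0)=Calls(1)=1. For n=5 this gives 15.

Answer: 15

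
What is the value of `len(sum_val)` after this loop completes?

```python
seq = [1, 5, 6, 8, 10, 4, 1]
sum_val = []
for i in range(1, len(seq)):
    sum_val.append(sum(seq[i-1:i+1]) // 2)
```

Number of 2-element averages
`sum_val` takes the values: [] → [3] → [3, 5] → [3, 5, 7] → [3, 5, 7, 9] → [3, 5, 7, 9, 7] → [3, 5, 7, 9, 7, 2]
So `len(sum_val)` = 6

Answer: 6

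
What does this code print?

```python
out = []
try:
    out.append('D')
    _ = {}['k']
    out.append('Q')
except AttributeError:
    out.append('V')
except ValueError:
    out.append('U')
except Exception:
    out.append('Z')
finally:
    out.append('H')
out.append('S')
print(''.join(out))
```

Execution trace: 'D' (try body) → 'Z' (except Exception) → 'H' (finally) → 'S' (after the try/except). Output: DZHS

Answer: DZHS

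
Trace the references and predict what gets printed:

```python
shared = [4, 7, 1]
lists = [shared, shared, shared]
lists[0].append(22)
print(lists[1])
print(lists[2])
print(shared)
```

Key concept: list of same reference.
Step by step:
`shared = [4, 7, 1]` → shared = [4, 7, 1]
`lists = [shared, shared, shared]` → lists = [[4, 7, 1], [4, 7, 1], [4, 7, 1]]
`lists[0].append(22)` → shared = [4, 7, 1, 22]; lists = [[4, 7, 1, 22], [4, 7, 1, 22], [4, 7, 1, 22]]
`print(lists[1])` → prints [4, 7, 1, 22]
`print(lists[2])` → prints [4, 7, 1, 22]
`print(shared)` → prints [4, 7, 1, 22]

Answer:
[4, 7, 1, 22]
[4, 7, 1, 22]
[4, 7, 1, 22]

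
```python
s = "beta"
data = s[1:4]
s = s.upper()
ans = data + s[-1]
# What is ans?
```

Trace:
`s = "beta"` → s = 'beta'
`data = s[1:4]` → data = 'eta'
`s = s.upper()` → s = 'BETA'
`ans = data + s[-1]` → ans = 'etaA'
So ans = 'etaA'

Answer: 'etaA'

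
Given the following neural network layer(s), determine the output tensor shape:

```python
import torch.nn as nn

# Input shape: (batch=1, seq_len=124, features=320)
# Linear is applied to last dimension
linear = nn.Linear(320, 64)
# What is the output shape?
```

Input: (1, 124, 320) -> Output: (1, 124, 64)

Answer: (1, 124, 64)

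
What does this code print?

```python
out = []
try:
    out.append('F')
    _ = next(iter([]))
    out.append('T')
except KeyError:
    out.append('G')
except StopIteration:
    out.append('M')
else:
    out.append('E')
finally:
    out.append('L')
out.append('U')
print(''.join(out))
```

Execution trace: 'F' (try body) → 'M' (except StopIteration) → 'L' (finally) → 'U' (after the try/except). Output: FMLU

Answer: FMLU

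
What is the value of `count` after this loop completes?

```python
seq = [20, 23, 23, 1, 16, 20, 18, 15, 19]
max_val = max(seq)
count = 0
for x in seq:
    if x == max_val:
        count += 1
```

Count of max value 23 in [20, 23, 23, 1, 16, 20, 18, 15, 19]
`count` takes the values: 0 → 1 → 2

Answer: 2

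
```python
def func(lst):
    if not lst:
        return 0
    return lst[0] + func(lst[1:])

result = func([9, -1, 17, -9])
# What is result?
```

9 + (-1) + 17 + (-9) + 0 = 16

Answer: 16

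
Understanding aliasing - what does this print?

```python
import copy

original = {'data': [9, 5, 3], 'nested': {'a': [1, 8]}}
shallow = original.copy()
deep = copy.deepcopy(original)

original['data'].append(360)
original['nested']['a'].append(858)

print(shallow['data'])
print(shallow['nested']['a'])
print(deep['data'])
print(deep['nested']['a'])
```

Key concept: comparing shallow vs deep copy.
Step by step:
`original = {'data': [9, 5, 3], 'nested': {'a': [1, 8]}}` → original = {'data': [9, 5, 3], 'nested': {'a': [1, 8]}}
`shallow = original.copy()` → shallow = {'data': [9, 5, 3], 'nested': {'a': [1, 8]}}
`deep = copy.deepcopy(original)` → deep = {'data': [9, 5, 3], 'nested': {'a': [1, 8]}}
`original['data'].append(360)` → original = {'data': [9, 5, 3, 360], 'nested': {'a': [1, 8]}}; shallow = {'data': [9, 5, 3, 360], 'nested': {'a': [1, 8]}}
`original['nested']['a'].append(858)` → original = {'data': [9, 5, 3, 360], 'nested': {'a': [1, 8, 858]}}; shallow = {'data': [9, 5, 3, 360], 'nested': {'a': [1, 8, 858]}}
`print(shallow['data'])` → prints [9, 5, 3, 360]
`print(shallow['nested']['a'])` → prints [1, 8, 858]
`print(deep['data'])` → prints [9, 5, 3]
`print(deep['nested']['a'])` → prints [1, 8]

Answer:
[9, 5, 3, 360]
[1, 8, 858]
[9, 5, 3]
[1, 8]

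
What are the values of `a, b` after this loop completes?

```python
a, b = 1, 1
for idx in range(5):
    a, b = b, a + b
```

Fibonacci: after 5 iterations
`a, b` takes the values: (1, 1) → (1, 2) → (2, 3) → (3, 5) → (5, 8) → (8, 13)

Answer: 8, 13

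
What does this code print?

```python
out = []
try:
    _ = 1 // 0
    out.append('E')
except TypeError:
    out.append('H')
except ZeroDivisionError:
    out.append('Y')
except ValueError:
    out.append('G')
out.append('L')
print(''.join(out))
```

Execution trace: 'Y' (except ZeroDivisionError) → 'L' (after the try/except). Output: YL

Answer: YL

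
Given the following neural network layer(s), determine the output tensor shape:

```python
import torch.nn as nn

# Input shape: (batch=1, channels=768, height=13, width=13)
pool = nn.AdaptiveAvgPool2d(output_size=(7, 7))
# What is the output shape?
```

Input: (1, 768, 13, 13) -> Output: (1, 768, 7, 7)

Answer: (1, 768, 7, 7)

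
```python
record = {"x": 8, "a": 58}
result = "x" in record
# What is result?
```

Trace:
`record = {"x": 8, "a": 58}` → record = {'x': 8, 'a': 58}
`result = "x" in record` → result = True
So result = True

Answer: True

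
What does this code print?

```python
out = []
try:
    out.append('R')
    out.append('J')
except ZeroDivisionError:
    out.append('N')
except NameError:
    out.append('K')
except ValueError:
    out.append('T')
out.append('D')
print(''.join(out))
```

Execution trace: 'R' (try body) → 'J' (try body, no exception) → 'D' (after the try/except). Output: RJD

Answer: RJD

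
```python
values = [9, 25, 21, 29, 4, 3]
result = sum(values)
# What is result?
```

Trace:
`values = [9, 25, 21, 29, 4, 3]` → values = [9, 25, 21, 29, 4, 3]
`result = sum(values)` → result = 91
So result = 91

Answer: 91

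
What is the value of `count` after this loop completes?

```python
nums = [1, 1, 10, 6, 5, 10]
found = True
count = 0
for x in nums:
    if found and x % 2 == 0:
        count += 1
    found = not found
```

Count even values at even positions
`count` takes the values: 0 → 1

Answer: 1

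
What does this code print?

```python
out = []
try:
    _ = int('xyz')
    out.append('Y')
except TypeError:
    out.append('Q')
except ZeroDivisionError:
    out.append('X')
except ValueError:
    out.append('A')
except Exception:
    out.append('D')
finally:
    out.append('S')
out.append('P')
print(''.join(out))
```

Execution trace: 'A' (except ValueError) → 'S' (finally) → 'P' (after the try/except). Output: ASP

Answer: ASP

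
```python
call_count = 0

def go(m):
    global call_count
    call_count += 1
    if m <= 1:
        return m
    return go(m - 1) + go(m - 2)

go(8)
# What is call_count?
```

Calls(m) = 1 + Calls(m-1) + Calls(m-2); Calls(0)=Calls(1)=1. For m=8 this gives 67.

Answer: 67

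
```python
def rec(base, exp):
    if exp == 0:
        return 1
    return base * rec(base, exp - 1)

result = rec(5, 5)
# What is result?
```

rec(5, 5) = 5 * 5 * 5 * 5 * 5 = 3125

Answer: 3125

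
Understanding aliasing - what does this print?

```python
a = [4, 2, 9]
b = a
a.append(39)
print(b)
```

Key concept: basic list aliasing.
Step by step:
`a = [4, 2, 9]` → a = [4, 2, 9]
`b = a` → b = [4, 2, 9] (same object as a)
`a.append(39)` → a = [4, 2, 9, 39] (same object as b); b = [4, 2, 9, 39] (same object as a)
`print(b)` → prints [4, 2, 9, 39]

Answer: [4, 2, 9, 39]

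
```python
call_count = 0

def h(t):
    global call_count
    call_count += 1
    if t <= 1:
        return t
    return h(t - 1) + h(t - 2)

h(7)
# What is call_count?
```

Calls(t) = 1 + Calls(t-1) + Calls(t-2); Calls(0)=Calls(1)=1. For t=7 this gives 41.

Answer: 41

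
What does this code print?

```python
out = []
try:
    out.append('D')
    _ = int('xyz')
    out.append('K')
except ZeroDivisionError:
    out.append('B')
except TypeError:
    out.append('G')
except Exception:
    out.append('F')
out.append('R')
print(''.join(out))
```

Execution trace: 'D' (try body) → 'F' (except Exception) → 'R' (after the try/except). Output: DFR

Answer: DFR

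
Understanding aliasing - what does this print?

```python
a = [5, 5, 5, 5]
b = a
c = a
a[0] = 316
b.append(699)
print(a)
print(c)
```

Key concept: multiple aliases.
Step by step:
`a = [5, 5, 5, 5]` → a = [5, 5, 5, 5]
`b = a` → b = [5, 5, 5, 5] (same object as a)
`c = a` → c = [5, 5, 5, 5] (same object as a, b)
`a[0] = 316` → a = [316, 5, 5, 5] (same object as b, c); b = [316, 5, 5, 5] (same object as a, c); c = [316, 5, 5, 5] (same object as a, b)
`b.append(699)` → a = [316, 5, 5, 5, 699] (same object as b, c); b = [316, 5, 5, 5, 699] (same object as a, c); c = [316, 5, 5, 5, 699] (same object as a, b)
`print(a)` → prints [316, 5, 5, 5, 699]
`print(c)` → prints [316, 5, 5, 5, 699]

Answer:
[316, 5, 5, 5, 699]
[316, 5, 5, 5, 699]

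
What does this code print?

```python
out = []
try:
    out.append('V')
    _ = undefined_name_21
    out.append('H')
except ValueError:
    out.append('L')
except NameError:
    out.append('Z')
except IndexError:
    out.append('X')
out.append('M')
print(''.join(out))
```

Execution trace: 'V' (try body) → 'Z' (except NameError) → 'M' (after the try/except). Output: VZM

Answer: VZM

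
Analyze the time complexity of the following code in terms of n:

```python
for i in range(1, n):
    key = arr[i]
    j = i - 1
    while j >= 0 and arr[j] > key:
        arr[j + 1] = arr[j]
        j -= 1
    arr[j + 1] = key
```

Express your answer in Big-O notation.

This is Insertion sort. Time complexity: O(n²).

Answer: O(n²)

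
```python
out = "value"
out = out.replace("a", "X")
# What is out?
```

Trace:
`out = "value"` → out = 'value'
`out = out.replace("a", "X")` → out = 'vXlue'
So out = 'vXlue'

Answer: 'vXlue'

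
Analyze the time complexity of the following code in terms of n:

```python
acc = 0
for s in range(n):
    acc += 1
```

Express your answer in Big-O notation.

Each loop level contributes: n. Multiplying the contributions gives O(n).

Answer: O(n)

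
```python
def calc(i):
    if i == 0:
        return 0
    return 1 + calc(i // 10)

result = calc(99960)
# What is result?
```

Count of digits of 99960: 5

Answer: 5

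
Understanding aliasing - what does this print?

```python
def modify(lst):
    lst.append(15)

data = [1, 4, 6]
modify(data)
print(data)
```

Key concept: function modifies passed list.
Step by step:
`data = [1, 4, 6]` → data = [1, 4, 6]
`modify(data)` → data = [1, 4, 6, 15]
`print(data)` → prints [1, 4, 6, 15]

Answer: [1, 4, 6, 15]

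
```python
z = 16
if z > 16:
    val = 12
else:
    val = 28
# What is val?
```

Trace:
`z = 16` → z = 16
`if z > 16: ...` → z > 16 is False, take else branch → val = 28
So val = 28

Answer: 28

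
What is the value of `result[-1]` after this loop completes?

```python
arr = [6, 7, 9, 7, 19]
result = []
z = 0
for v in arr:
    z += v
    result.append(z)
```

Cumulative sum ends at 48
`result` takes the values: [] → [6] → [6, 13] → [6, 13, 22] → [6, 13, 22, 29] → [6, 13, 22, 29, 48]
So `result[-1]` = 48

Answer: 48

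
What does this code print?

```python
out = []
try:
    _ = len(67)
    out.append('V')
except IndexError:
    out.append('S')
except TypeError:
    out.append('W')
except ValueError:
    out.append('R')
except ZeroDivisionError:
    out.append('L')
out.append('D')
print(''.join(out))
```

Execution trace: 'W' (except TypeError) → 'D' (after the try/except). Output: WD

Answer: WD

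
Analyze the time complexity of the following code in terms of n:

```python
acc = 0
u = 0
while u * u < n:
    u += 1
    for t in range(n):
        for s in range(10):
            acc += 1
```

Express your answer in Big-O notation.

Each loop level contributes: √n × n × 1. Multiplying the contributions gives O(n√n).

Answer: O(n√n)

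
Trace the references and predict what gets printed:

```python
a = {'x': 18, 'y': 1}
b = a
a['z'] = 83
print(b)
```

Key concept: dict aliasing.
Step by step:
`a = {'x': 18, 'y': 1}` → a = {'x': 18, 'y': 1}
`b = a` → b = {'x': 18, 'y': 1} (same object as a)
`a['z'] = 83` → a = {'x': 18, 'y': 1, 'z': 83} (same object as b); b = {'x': 18, 'y': 1, 'z': 83} (same object as a)
`print(b)` → prints {'x': 18, 'y': 1, 'z': 83}

Answer: {'x': 18, 'y': 1, 'z': 83}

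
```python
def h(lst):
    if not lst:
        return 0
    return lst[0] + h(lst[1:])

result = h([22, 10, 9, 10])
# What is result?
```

22 + 10 + 9 + 10 + 0 = 51

Answer: 51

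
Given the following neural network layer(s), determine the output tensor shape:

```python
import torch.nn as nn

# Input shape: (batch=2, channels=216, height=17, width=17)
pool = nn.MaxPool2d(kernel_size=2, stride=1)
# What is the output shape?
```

Input: (2, 216, 17, 17) -> Output: (2, 216, 16, 16)

Answer: (2, 216, 16, 16)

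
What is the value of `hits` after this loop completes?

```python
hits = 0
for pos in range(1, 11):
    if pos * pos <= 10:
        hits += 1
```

Count numbers where pos² ≤ 10
`hits` takes the values: 0 → 1 → 2 → 3

Answer: 3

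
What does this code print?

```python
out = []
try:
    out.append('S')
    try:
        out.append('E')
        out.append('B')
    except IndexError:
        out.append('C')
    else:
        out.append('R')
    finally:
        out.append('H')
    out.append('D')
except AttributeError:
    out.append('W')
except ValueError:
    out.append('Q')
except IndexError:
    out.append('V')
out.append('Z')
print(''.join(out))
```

Execution trace: 'S' (try body) → 'E' (inner try body) → 'B' (inner try body, no exception) → 'R' (inner else) → 'H' (inner finally) → 'D' (try body, no exception) → 'Z' (after the try/except). Output: SEBRHDZ

Answer: SEBRHDZ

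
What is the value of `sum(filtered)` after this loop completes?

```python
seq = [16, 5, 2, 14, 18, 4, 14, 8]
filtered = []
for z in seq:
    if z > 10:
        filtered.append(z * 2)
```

Sum of doubled values > 10
`filtered` takes the values: [] → [32] → [32, 28] → [32, 28, 36] → [32, 28, 36, 28]
So `sum(filtered)` = 124

Answer: 124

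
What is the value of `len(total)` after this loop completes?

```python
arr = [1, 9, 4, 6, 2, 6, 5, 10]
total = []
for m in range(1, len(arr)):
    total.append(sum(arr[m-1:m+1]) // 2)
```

Number of 2-element averages
`total` takes the values: [] → [5] → [5, 6] → [5, 6, 5] → [5, 6, 5, 4] → [5, 6, 5, 4, 4] → [5, 6, 5, 4, 4, 5] → [5, 6, 5, 4, 4, 5, 7]
So `len(total)` = 7

Answer: 7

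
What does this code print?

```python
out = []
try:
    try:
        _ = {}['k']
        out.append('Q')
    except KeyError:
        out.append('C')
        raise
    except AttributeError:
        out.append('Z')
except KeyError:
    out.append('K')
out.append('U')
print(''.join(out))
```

Execution trace: 'C' (inner except KeyError) → 'K' (outer except KeyError) → 'U' (after the try/except). Output: CKU

Answer: CKU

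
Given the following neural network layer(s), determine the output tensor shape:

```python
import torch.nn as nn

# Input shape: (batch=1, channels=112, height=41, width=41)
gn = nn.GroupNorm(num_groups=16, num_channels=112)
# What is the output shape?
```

Input: (1, 112, 41, 41) -> Output: (1, 112, 41, 41)

Answer: (1, 112, 41, 41)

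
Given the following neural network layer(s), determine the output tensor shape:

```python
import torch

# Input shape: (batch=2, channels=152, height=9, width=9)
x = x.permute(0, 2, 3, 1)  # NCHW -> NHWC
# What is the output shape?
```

Input: (2, 152, 9, 9) -> Output: (2, 9, 9, 152)

Answer: (2, 9, 9, 152)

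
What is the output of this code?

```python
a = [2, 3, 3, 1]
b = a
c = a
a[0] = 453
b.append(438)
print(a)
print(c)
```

Key concept: multiple aliases.
Step by step:
`a = [2, 3, 3, 1]` → a = [2, 3, 3, 1]
`b = a` → b = [2, 3, 3, 1] (same object as a)
`c = a` → c = [2, 3, 3, 1] (same object as a, b)
`a[0] = 453` → a = [453, 3, 3, 1] (same object as b, c); b = [453, 3, 3, 1] (same object as a, c); c = [453, 3, 3, 1] (same object as a, b)
`b.append(438)` → a = [453, 3, 3, 1, 438] (same object as b, c); b = [453, 3, 3, 1, 438] (same object as a, c); c = [453, 3, 3, 1, 438] (same object as a, b)
`print(a)` → prints [453, 3, 3, 1, 438]
`print(c)` → prints [453, 3, 3, 1, 438]

Answer:
[453, 3, 3, 1, 438]
[453, 3, 3, 1, 438]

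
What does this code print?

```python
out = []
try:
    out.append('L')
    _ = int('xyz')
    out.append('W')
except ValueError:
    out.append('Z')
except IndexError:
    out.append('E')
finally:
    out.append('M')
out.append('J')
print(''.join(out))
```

Execution trace: 'L' (try body) → 'Z' (except ValueError) → 'M' (finally) → 'J' (after the try/except). Output: LZMJ

Answer: LZMJ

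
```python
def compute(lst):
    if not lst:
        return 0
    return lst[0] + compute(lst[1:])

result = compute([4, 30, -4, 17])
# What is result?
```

4 + 30 + (-4) + 17 + 0 = 47

Answer: 47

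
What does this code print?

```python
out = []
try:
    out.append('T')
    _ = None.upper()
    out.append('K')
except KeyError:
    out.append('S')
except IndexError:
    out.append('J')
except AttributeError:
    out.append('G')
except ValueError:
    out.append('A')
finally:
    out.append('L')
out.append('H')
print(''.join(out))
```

Execution trace: 'T' (try body) → 'G' (except AttributeError) → 'L' (finally) → 'H' (after the try/except). Output: TGLH

Answer: TGLH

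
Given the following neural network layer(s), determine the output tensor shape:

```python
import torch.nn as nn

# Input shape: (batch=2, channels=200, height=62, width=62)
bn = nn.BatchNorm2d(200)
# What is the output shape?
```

Input: (2, 200, 62, 62) -> Output: (2, 200, 62, 62)

Answer: (2, 200, 62, 62)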